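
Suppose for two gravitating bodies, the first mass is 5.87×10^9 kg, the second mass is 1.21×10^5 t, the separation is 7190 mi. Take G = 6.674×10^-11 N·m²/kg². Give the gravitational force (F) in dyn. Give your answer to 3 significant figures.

0.0354 dyn

From Newton's law of gravitation: F = Gm₁m₂/r².
m₁ = 5.87×10^9 kg; m₂ = 1.21×10^5 t = 1.210×10^8 kg; r = 7190 mi = 1.157×10^7 m; G = 6.674×10^-11 N·m²/kg².
F = 3.540×10^-7 N  (the unit combination reduces to kg·m/s² = N)
3.540×10^-7 N × (1 dyn / 1.000×10^-5 N) = 0.03540 dyn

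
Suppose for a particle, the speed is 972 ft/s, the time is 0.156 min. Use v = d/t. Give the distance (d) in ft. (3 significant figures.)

Solving v = d/t for d: d = v·t.
v = 972 ft/s = 296.3 m/s; t = 0.156 min = 9.360 s.
d = 2773 m
2773 m × (1 ft / 0.3048 m) = 9098 ft

9100 ft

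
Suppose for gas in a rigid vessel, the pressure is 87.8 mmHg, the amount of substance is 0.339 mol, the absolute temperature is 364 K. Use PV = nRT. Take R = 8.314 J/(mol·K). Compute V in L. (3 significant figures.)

87.6 L

From the ideal-gas law: V = nRT/P.
P = 87.8 mmHg = 11706 Pa; n = 0.339 mol; T = 364 K; R = 8.314 J/(mol·K).
V = 0.08764 m³
0.08764 m³ × (1 L / 0.001000 m³) = 87.64 L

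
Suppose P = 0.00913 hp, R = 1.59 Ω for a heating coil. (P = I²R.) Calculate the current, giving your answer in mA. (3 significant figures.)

2070 mA

Rearranging P = I²R for I: I = √(P/R).
P = 0.00913 hp = 6.808 W; R = 1.59 Ω.
I = 2.069 A
2.069 A × (1 mA / 0.001000 A) = 2069 mA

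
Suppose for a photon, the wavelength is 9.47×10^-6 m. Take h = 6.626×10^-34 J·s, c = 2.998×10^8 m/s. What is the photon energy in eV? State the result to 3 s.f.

0.131 eV

E is given directly by: E = hc/λ.
λ = 9.47×10^-6 m; h = 6.626×10^-34 J·s; c = 2.998×10^8 m/s.
E = 2.098×10^-20 J
2.098×10^-20 J × (1 eV / 1.602×10^-19 J) = 0.1309 eV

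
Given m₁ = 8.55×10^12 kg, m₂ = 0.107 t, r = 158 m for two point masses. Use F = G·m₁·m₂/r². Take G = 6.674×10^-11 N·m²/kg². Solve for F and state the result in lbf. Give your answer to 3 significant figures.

0.550 lbf

From Newton's law of gravitation: F = Gm₁m₂/r².
m₁ = 8.55×10^12 kg; m₂ = 0.107 t = 107.0 kg; r = 158 m; G = 6.674×10^-11 N·m²/kg².
F = 2.446 N
2.446 N × (1 lbf / 4.448 N) = 0.5498 lbf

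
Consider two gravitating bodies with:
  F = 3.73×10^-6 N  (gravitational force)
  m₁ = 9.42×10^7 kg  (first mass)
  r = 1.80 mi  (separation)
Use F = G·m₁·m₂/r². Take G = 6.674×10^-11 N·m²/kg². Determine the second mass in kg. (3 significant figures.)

From Newton's law of gravitation: m₂ = F·r²/(G·m₁).
F = 3.73×10^-6 N; m₁ = 9.42×10^7 kg; r = 1.80 mi = 2897 m; G = 6.674×10^-11 N·m²/kg².
m₂ = 4979 kg

4980 kg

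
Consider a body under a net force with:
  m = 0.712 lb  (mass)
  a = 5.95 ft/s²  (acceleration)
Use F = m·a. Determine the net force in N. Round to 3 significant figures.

From Newton's second law: F = m·a.
m = 0.712 lb = 0.3230 kg; a = 5.95 ft/s² = 1.814 m/s².
F = 0.5857 N  (the unit combination reduces to kg·m/s² = N)

0.586 N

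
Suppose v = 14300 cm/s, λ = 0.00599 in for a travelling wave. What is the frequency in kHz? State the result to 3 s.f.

Solving v = f·λ for f: f = v/λ.
v = 14300 cm/s = 143.0 m/s; λ = 0.00599 in = 1.521×10^-4 m.
f = 9.399×10^5 Hz
9.399×10^5 Hz × (1 kHz / 1000 Hz) = 939.9 kHz

940 kHz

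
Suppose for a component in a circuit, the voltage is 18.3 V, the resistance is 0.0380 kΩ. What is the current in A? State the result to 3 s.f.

0.482 A

Rearranging: I = V/R.
V = 18.3 V; R = 0.0380 kΩ = 38.00 Ω.
I = 0.4816 A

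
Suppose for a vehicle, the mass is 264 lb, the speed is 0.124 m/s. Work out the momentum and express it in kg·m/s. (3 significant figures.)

p is given directly by: p = mv.
m = 264 lb = 119.7 kg; v = 0.124 m/s.
p = 14.85 kg·m/s  (the unit combination reduces to kg·m/s = kg·m/s)

14.8 kg·m/s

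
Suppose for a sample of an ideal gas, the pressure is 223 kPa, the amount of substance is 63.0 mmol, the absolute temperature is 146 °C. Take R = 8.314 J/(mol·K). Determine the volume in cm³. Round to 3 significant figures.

984 cm³

Rearranging PV = nRT for V: V = nRT/P.
P = 223 kPa = 2.230×10^5 Pa; n = 63.0 mmol = 0.06300 mol; T = 146 °C = 419.1 K; R = 8.314 J/(mol·K).
V = 9.845×10^-4 m³
9.845×10^-4 m³ × (1 cm³ / 1.000×10^-6 m³) = 984.5 cm³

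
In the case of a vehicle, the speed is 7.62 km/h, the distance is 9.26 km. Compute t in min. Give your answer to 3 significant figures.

72.9 min

Rearranging: t = d/v.
v = 7.62 km/h = 2.117 m/s; d = 9.26 km = 9260 m.
t = 4375 s
4375 s × (1 min / 60.00 s) = 72.91 min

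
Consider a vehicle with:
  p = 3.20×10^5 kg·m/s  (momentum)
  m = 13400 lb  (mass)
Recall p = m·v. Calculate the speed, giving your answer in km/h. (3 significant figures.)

Rearranging: v = p/m.
p = 3.20×10^5 kg·m/s; m = 13400 lb = 6078 kg.
v = 52.65 m/s
52.65 m/s × (1 km/h / 0.2778 m/s) = 189.5 km/h

190 km/h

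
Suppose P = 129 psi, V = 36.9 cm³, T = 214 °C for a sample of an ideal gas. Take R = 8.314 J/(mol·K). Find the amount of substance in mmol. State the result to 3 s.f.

8.10 mmol

From the ideal-gas law: n = PV/(RT).
P = 129 psi = 8.894×10^5 Pa; V = 36.9 cm³ = 3.690×10^-5 m³; T = 214 °C = 487.1 K; R = 8.314 J/(mol·K).
n = 0.008103 mol
0.008103 mol × (1 mmol / 0.001000 mol) = 8.103 mmol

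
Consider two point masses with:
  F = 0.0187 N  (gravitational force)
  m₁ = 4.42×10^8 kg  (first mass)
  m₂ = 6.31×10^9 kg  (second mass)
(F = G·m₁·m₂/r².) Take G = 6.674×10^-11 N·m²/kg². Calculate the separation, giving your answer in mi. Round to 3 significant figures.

From Newton's law of gravitation: r = √(G·m₁m₂/F).
F = 0.0187 N; m₁ = 4.42×10^8 kg; m₂ = 6.31×10^9 kg; G = 6.674×10^-11 N·m²/kg².
r = 99770 m
99770 m × (1 mi / 1609 m) = 61.99 mi

62.0 mi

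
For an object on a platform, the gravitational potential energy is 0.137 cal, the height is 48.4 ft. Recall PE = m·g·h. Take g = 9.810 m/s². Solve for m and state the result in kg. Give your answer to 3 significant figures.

Rearranging: m = PE/(g·h).
PE = 0.137 cal = 0.5732 J; h = 48.4 ft = 14.75 m; g = 9.810 m/s².
m = 0.003961 kg

0.00396 kg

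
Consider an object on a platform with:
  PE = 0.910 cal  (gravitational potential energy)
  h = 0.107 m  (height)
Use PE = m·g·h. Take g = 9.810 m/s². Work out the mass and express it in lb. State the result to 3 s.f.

8.00 lb

Rearranging PE = m·g·h for m: m = PE/(g·h).
PE = 0.910 cal = 3.807 J; h = 0.107 m; g = 9.810 m/s².
m = 3.627 kg
3.627 kg × (1 lb / 0.4536 kg) = 7.997 lb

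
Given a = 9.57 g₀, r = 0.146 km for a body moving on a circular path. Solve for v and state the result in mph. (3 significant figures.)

Rearranging a = v²/r for v: v = √(a·r).
a = 9.57 g₀ = 93.85 m/s²; r = 0.146 km = 146.0 m.
v = 117.1 m/s
117.1 m/s × (1 mph / 0.4470 m/s) = 261.8 mph

262 mph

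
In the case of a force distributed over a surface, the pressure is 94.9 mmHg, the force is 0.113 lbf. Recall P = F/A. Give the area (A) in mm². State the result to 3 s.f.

Solving P = F/A for A: A = F/P.
P = 94.9 mmHg = 12652 Pa; F = 0.113 lbf = 0.5026 N.
A = 3.973×10^-5 m²
3.973×10^-5 m² × (1 mm² / 1.000×10^-6 m²) = 39.73 mm²

39.7 mm²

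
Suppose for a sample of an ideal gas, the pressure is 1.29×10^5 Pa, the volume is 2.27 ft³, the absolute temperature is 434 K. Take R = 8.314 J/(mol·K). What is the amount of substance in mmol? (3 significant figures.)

2300 mmol

Rearranging PV = nRT for n: n = PV/(RT).
P = 1.29×10^5 Pa; V = 2.27 ft³ = 0.06428 m³; T = 434 K; R = 8.314 J/(mol·K).
n = 2.298 mol
2.298 mol × (1 mmol / 0.001000 mol) = 2298 mmol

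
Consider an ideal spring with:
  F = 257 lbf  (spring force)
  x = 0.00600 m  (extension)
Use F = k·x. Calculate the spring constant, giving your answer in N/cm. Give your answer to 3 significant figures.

1910 N/cm

Rearranging: k = F/x.
F = 257 lbf = 1143 N; x = 0.00600 m.
k = 1.905×10^5 N/m
1.905×10^5 N/m × (1 N/cm / 100.0 N/m) = 1905 N/cm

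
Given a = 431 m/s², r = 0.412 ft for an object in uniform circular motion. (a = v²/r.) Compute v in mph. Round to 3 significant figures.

Rearranging a = v²/r for v: v = √(a·r).
a = 431 m/s²; r = 0.412 ft = 0.1256 m.
v = 7.357 m/s
7.357 m/s × (1 mph / 0.4470 m/s) = 16.46 mph

16.5 mph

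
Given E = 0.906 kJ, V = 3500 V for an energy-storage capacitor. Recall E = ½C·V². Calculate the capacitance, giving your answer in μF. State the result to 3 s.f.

148 μF

Rearranging E = ½C·V² for C: C = 2E/V².
E = 0.906 kJ = 906.0 J; V = 3500 V.
C = 1.479×10^-4 F
1.479×10^-4 F × (1 μF / 1.000×10^-6 F) = 147.9 μF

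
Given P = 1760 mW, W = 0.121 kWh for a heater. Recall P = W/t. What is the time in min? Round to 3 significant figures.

Rearranging: t = W/P.
P = 1760 mW = 1.760 W; W = 0.121 kWh = 4.356×10^5 J.
t = 2.475×10^5 s
2.475×10^5 s × (1 min / 60.00 s) = 4125 min

4120 min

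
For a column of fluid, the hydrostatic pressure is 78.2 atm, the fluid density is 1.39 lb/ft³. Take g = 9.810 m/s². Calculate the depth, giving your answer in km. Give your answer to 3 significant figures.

36.3 km

Rearranging P = ρ·g·h for h: h = P/(ρ·g).
P = 78.2 atm = 7.924×10^6 Pa; ρ = 1.39 lb/ft³ = 22.27 kg/m³; g = 9.810 m/s².
h = 36276 m
36276 m × (1 km / 1000 m) = 36.28 km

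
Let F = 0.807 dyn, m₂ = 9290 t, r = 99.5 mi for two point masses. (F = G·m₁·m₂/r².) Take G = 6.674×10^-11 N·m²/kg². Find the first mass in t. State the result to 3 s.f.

From Newton's law of gravitation: m₁ = F·r²/(G·m₂).
F = 0.807 dyn = 8.070×10^-6 N; m₂ = 9290 t = 9.290×10^6 kg; r = 99.5 mi = 1.601×10^5 m; G = 6.674×10^-11 N·m²/kg².
m₁ = 3.337×10^8 kg
3.337×10^8 kg × (1 t / 1000 kg) = 3.337×10^5 t

3.34×10^5 t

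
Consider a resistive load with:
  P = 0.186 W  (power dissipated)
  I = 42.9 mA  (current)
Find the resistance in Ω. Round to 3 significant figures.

Rearranging P = I²R for R: R = P/I².
P = 0.186 W; I = 42.9 mA = 0.04290 A.
R = 101.1 Ω

101 Ω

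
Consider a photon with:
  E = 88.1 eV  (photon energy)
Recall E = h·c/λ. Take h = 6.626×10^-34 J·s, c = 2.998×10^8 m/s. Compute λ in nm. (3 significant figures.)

Rearranging: λ = hc/E.
E = 88.1 eV = 1.412×10^-17 J; h = 6.626×10^-34 J·s; c = 2.998×10^8 m/s.
λ = 1.407×10^-8 m
1.407×10^-8 m × (1 nm / 1.000×10^-9 m) = 14.07 nm

14.1 nm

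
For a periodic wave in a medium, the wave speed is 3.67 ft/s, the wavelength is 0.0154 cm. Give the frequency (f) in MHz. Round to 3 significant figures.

0.00726 MHz

Rearranging v = f·λ for f: f = v/λ.
v = 3.67 ft/s = 1.119 m/s; λ = 0.0154 cm = 1.540×10^-4 m.
f = 7264 Hz
7264 Hz × (1 MHz / 1.000×10^6 Hz) = 0.007264 MHz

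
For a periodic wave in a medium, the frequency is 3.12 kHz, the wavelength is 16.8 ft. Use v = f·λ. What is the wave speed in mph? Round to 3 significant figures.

35700 mph

v is given directly by: v = fλ.
f = 3.12 kHz = 3120 Hz; λ = 16.8 ft = 5.121 m.
v = 15976 m/s
15976 m/s × (1 mph / 0.4470 m/s) = 35738 mph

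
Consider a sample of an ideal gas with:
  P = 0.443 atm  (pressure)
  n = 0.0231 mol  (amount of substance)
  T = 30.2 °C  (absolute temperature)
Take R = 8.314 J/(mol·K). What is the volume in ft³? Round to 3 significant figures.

Rearranging: V = nRT/P.
P = 0.443 atm = 44887 Pa; n = 0.0231 mol; T = 30.2 °C = 303.3 K; R = 8.314 J/(mol·K).
V = 0.001298 m³
0.001298 m³ × (1 ft³ / 0.02832 m³) = 0.04584 ft³

0.0458 ft³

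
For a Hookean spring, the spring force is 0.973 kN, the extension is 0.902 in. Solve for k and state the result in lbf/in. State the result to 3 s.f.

243 lbf/in

From Hooke's law: k = F/x.
F = 0.973 kN = 973.0 N; x = 0.902 in = 0.02291 m.
k = 42469 N/m
42469 N/m × (1 lbf/in / 175.1 N/m) = 242.5 lbf/in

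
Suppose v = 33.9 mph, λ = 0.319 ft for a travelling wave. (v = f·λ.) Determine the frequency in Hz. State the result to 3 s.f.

Rearranging: f = v/λ.
v = 33.9 mph = 15.15 m/s; λ = 0.319 ft = 0.09723 m.
f = 155.9 Hz

156 Hz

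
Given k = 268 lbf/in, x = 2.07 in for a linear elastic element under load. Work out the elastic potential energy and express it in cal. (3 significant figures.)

U is given directly by: U = ½kx².
k = 268 lbf/in = 46934 N/m; x = 2.07 in = 0.05258 m.
U = 64.87 J
64.87 J × (1 cal / 4.184 J) = 15.51 cal

15.5 cal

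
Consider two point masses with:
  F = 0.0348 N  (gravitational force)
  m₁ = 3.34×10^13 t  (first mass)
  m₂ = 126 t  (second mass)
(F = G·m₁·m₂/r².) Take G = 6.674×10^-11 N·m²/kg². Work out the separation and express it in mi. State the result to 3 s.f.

From Newton's law of gravitation: r = √(G·m₁m₂/F).
F = 0.0348 N; m₁ = 3.34×10^13 t = 3.340×10^16 kg; m₂ = 126 t = 1.260×10^5 kg; G = 6.674×10^-11 N·m²/kg².
r = 2.841×10^6 m
2.841×10^6 m × (1 mi / 1609 m) = 1765 mi

1770 mi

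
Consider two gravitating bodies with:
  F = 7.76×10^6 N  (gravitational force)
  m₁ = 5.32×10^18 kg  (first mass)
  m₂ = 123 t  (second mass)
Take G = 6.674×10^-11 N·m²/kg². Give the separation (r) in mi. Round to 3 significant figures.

1.47 mi

From Newton's law of gravitation: r = √(G·m₁m₂/F).
F = 7.76×10^6 N; m₁ = 5.32×10^18 kg; m₂ = 123 t = 1.230×10^5 kg; G = 6.674×10^-11 N·m²/kg².
r = 2372 m
2372 m × (1 mi / 1609 m) = 1.474 mi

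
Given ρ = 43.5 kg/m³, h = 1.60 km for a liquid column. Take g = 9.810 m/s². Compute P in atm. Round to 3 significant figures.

6.74 atm

P is given directly by: P = ρgh.
ρ = 43.5 kg/m³; h = 1.60 km = 1600 m; g = 9.810 m/s².
P = 6.828×10^5 Pa
6.828×10^5 Pa × (1 atm / 1.013×10^5 Pa) = 6.738 atm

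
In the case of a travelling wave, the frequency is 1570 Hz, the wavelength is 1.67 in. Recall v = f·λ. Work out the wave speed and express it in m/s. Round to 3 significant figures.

66.6 m/s

v is given directly by: v = fλ.
f = 1570 Hz; λ = 1.67 in = 0.04242 m.
v = 66.60 m/s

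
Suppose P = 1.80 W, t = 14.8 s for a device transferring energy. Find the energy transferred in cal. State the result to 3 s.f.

Solving P = W/t for W: W = P·t.
P = 1.80 W; t = 14.8 s.
W = 26.64 J
26.64 J × (1 cal / 4.184 J) = 6.367 cal

6.37 cal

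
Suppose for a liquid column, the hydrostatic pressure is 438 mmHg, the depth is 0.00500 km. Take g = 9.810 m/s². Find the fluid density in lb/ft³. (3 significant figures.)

Rearranging: ρ = P/(g·h).
P = 438 mmHg = 58395 Pa; h = 0.00500 km = 5.000 m; g = 9.810 m/s².
ρ = 1191 kg/m³
1191 kg/m³ × (1 lb/ft³ / 16.02 kg/m³) = 74.32 lb/ft³

74.3 lb/ft³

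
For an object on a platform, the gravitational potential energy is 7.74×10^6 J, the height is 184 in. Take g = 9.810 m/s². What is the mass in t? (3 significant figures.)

Solving PE = m·g·h for m: m = PE/(g·h).
PE = 7.74×10^6 J; h = 184 in = 4.674 m; g = 9.810 m/s².
m = 1.688×10^5 kg
1.688×10^5 kg × (1 t / 1000 kg) = 168.8 t

169 t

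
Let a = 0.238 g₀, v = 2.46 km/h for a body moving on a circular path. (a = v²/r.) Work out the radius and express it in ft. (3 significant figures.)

0.656 ft

Rearranging a = v²/r for r: r = v²/a.
a = 0.238 g₀ = 2.334 m/s²; v = 2.46 km/h = 0.6833 m/s.
r = 0.2001 m
0.2001 m × (1 ft / 0.3048 m) = 0.6564 ft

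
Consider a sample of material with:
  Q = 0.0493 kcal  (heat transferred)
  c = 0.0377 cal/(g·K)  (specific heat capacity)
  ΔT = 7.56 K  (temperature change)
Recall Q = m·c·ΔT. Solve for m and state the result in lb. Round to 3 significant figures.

0.381 lb

Solving Q = m·c·ΔT for m: m = Q/(c·ΔT).
Q = 0.0493 kcal = 206.3 J; c = 0.0377 cal/(g·K) = 157.7 J/(kg·K); ΔT = 7.56 K.
m = 0.1730 kg
0.1730 kg × (1 lb / 0.4536 kg) = 0.3813 lb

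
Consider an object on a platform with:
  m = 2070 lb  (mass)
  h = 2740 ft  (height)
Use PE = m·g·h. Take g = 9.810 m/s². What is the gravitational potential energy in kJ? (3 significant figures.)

Directly: PE = mgh.
m = 2070 lb = 938.9 kg; h = 2740 ft = 835.2 m; g = 9.810 m/s².
PE = 7.693×10^6 J
7.693×10^6 J × (1 kJ / 1000 J) = 7693 kJ

7690 kJ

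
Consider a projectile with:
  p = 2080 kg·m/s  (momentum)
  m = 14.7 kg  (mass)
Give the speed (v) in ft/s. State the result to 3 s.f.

464 ft/s

Solving p = m·v for v: v = p/m.
p = 2080 kg·m/s; m = 14.7 kg.
v = 141.5 m/s
141.5 m/s × (1 ft/s / 0.3048 m/s) = 464.2 ft/s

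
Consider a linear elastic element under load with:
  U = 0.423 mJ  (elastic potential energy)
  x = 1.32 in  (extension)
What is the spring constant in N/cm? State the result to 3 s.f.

Rearranging U = ½k·x² for k: k = 2U/x².
U = 0.423 mJ = 4.230×10^-4 J; x = 1.32 in = 0.03353 m.
k = 0.7526 N/m
0.7526 N/m × (1 N/cm / 100.0 N/m) = 0.007526 N/cm

0.00753 N/cm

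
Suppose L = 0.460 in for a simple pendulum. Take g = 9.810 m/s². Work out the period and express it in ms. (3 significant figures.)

T is given directly by: T = 2π√(L/g).
L = 0.460 in = 0.01168 m; g = 9.810 m/s².
T = 0.2168 s
0.2168 s × (1 ms / 0.001000 s) = 216.8 ms

217 ms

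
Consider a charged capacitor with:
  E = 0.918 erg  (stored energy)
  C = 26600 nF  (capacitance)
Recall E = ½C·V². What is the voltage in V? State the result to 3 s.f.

0.0831 V

Rearranging E = ½C·V² for V: V = √(2E/C).
E = 0.918 erg = 9.180×10^-8 J; C = 26600 nF = 2.660×10^-5 F.
V = 0.08308 V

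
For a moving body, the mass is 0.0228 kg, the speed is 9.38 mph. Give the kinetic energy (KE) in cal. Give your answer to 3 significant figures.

0.0479 cal

Directly: KE = ½mv².
m = 0.0228 kg; v = 9.38 mph = 4.193 m/s.
KE = 0.2004 J  (the unit combination reduces to kg·m²/s² = J)
0.2004 J × (1 cal / 4.184 J) = 0.04791 cal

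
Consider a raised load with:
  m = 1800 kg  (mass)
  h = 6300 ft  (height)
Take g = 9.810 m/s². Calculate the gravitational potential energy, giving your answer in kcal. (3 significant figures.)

8100 kcal

Directly: PE = mgh.
m = 1800 kg; h = 6300 ft = 1920 m; g = 9.810 m/s².
PE = 3.391×10^7 J  (the unit combination reduces to kg·m²/s² = J)
3.391×10^7 J × (1 kcal / 4184 J) = 8104 kcal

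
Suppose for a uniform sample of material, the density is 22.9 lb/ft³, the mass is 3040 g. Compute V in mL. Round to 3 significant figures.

8290 mL

Rearranging: V = m/ρ.
ρ = 22.9 lb/ft³ = 366.8 kg/m³; m = 3040 g = 3.040 kg.
V = 0.008287 m³
0.008287 m³ × (1 mL / 1.000×10^-6 m³) = 8287 mL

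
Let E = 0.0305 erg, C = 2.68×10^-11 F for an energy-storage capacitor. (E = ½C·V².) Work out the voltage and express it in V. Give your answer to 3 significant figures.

Solving E = ½C·V² for V: V = √(2E/C).
E = 0.0305 erg = 3.050×10^-9 J; C = 2.68×10^-11 F.
V = 15.09 V

15.1 V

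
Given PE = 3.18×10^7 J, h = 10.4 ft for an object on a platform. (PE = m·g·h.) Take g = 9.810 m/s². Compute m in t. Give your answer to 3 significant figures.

Rearranging: m = PE/(g·h).
PE = 3.18×10^7 J; h = 10.4 ft = 3.170 m; g = 9.810 m/s².
m = 1.023×10^6 kg
1.023×10^6 kg × (1 t / 1000 kg) = 1023 t

1020 t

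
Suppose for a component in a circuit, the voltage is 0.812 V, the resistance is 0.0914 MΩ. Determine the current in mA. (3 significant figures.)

0.00888 mA

Solving V = I·R for I: I = V/R.
V = 0.812 V; R = 0.0914 MΩ = 91400 Ω.
I = 8.884×10^-6 A
8.884×10^-6 A × (1 mA / 0.001000 A) = 0.008884 mA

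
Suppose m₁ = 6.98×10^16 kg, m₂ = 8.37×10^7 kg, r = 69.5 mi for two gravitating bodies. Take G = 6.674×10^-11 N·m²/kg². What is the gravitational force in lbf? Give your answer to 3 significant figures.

F is given directly by: F = Gm₁m₂/r².
m₁ = 6.98×10^16 kg; m₂ = 8.37×10^7 kg; r = 69.5 mi = 1.118×10^5 m; G = 6.674×10^-11 N·m²/kg².
F = 31167 N
31167 N × (1 lbf / 4.448 N) = 7007 lbf

7010 lbf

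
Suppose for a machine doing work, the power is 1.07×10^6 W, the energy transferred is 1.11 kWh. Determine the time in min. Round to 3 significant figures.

0.0622 min

Rearranging P = W/t for t: t = W/P.
P = 1.07×10^6 W; W = 1.11 kWh = 3.996×10^6 J.
t = 3.735 s
3.735 s × (1 min / 60.00 s) = 0.06224 min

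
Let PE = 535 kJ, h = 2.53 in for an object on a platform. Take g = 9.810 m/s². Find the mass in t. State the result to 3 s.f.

Solving PE = m·g·h for m: m = PE/(g·h).
PE = 535 kJ = 5.350×10^5 J; h = 2.53 in = 0.06426 m; g = 9.810 m/s².
m = 8.487×10^5 kg
8.487×10^5 kg × (1 t / 1000 kg) = 848.7 t

849 t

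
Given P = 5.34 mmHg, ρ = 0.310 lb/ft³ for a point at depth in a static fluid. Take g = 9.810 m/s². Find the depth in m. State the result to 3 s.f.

Rearranging: h = P/(ρ·g).
P = 5.34 mmHg = 711.9 Pa; ρ = 0.310 lb/ft³ = 4.966 kg/m³; g = 9.810 m/s².
h = 14.61 m

14.6 m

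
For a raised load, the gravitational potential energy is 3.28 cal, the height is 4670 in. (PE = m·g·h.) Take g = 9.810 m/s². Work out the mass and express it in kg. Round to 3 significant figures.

Rearranging: m = PE/(g·h).
PE = 3.28 cal = 13.72 J; h = 4670 in = 118.6 m; g = 9.810 m/s².
m = 0.01179 kg

0.0118 kg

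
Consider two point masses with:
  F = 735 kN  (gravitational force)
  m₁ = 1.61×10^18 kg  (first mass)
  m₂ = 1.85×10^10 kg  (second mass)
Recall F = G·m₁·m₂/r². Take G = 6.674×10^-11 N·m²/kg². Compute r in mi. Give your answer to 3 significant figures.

1020 mi

Rearranging: r = √(G·m₁m₂/F).
F = 735 kN = 7.350×10^5 N; m₁ = 1.61×10^18 kg; m₂ = 1.85×10^10 kg; G = 6.674×10^-11 N·m²/kg².
r = 1.645×10^6 m
1.645×10^6 m × (1 mi / 1609 m) = 1022 mi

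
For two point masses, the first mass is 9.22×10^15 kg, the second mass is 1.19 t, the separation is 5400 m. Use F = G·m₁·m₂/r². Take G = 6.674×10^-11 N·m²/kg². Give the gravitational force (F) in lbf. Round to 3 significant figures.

5.65 lbf

From Newton's law of gravitation: F = Gm₁m₂/r².
m₁ = 9.22×10^15 kg; m₂ = 1.19 t = 1190 kg; r = 5400 m; G = 6.674×10^-11 N·m²/kg².
F = 25.11 N  (the unit combination reduces to kg·m/s² = N)
25.11 N × (1 lbf / 4.448 N) = 5.645 lbf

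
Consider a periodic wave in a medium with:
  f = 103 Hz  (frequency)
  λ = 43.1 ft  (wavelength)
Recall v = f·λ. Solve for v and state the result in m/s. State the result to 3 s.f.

v is given directly by: v = fλ.
f = 103 Hz; λ = 43.1 ft = 13.14 m.
v = 1353 m/s

1350 m/s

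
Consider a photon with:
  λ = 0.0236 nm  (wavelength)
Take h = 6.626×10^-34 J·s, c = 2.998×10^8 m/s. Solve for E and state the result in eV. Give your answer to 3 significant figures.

E is given directly by: E = hc/λ.
λ = 0.0236 nm = 2.360×10^-11 m; h = 6.626×10^-34 J·s; c = 2.998×10^8 m/s.
E = 8.417×10^-15 J
8.417×10^-15 J × (1 eV / 1.602×10^-19 J) = 52536 eV

52500 eV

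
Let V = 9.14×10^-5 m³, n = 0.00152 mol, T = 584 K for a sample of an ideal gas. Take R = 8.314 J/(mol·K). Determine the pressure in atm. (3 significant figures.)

0.797 atm

P is given directly by: P = nRT/V.
V = 9.14×10^-5 m³; n = 0.00152 mol; T = 584 K; R = 8.314 J/(mol·K).
P = 80746 Pa  (the unit combination reduces to kg/(m·s²) = Pa)
80746 Pa × (1 atm / 1.013×10^5 Pa) = 0.7969 atm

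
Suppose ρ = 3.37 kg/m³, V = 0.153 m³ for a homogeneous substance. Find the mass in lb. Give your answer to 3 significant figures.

Rearranging: m = ρV.
ρ = 3.37 kg/m³; V = 0.153 m³.
m = 0.5156 kg
0.5156 kg × (1 lb / 0.4536 kg) = 1.137 lb

1.14 lb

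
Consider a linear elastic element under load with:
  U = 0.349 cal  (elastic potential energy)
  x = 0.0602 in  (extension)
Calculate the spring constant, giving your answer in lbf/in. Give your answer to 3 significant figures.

7130 lbf/in

Rearranging U = ½k·x² for k: k = 2U/x².
U = 0.349 cal = 1.460 J; x = 0.0602 in = 0.001529 m.
k = 1.249×10^6 N/m
1.249×10^6 N/m × (1 lbf/in / 175.1 N/m) = 7132 lbf/in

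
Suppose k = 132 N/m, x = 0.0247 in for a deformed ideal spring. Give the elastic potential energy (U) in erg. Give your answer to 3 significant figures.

260 erg

U is given directly by: U = ½kx².
k = 132 N/m; x = 0.0247 in = 6.274×10^-4 m.
U = 2.598×10^-5 J  (the unit combination reduces to kg·m²/s² = J)
2.598×10^-5 J × (1 erg / 1.000×10^-7 J) = 259.8 erg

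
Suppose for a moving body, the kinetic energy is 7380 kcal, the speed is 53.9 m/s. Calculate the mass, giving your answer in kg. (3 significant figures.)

21300 kg

Rearranging: m = 2·KE/v².
KE = 7380 kcal = 3.088×10^7 J; v = 53.9 m/s.
m = 21257 kg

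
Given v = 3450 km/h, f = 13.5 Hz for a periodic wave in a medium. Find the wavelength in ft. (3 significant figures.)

Rearranging v = f·λ for λ: λ = v/f.
v = 3450 km/h = 958.3 m/s; f = 13.5 Hz.
λ = 70.99 m
70.99 m × (1 ft / 0.3048 m) = 232.9 ft

233 ft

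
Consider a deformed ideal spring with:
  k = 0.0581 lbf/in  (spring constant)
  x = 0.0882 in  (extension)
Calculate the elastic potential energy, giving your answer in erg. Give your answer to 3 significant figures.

U is given directly by: U = ½kx².
k = 0.0581 lbf/in = 10.17 N/m; x = 0.0882 in = 0.002240 m.
U = 2.553×10^-5 J
2.553×10^-5 J × (1 erg / 1.000×10^-7 J) = 255.3 erg

255 erg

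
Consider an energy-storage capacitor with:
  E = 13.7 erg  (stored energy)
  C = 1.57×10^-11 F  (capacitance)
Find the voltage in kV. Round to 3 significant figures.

Rearranging E = ½C·V² for V: V = √(2E/C).
E = 13.7 erg = 1.370×10^-6 J; C = 1.57×10^-11 F.
V = 417.8 V
417.8 V × (1 kV / 1000 V) = 0.4178 kV

0.418 kV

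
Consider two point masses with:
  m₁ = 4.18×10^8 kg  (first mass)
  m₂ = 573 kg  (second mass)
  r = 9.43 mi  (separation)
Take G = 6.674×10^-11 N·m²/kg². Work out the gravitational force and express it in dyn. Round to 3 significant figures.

Directly: F = Gm₁m₂/r².
m₁ = 4.18×10^8 kg; m₂ = 573 kg; r = 9.43 mi = 15176 m; G = 6.674×10^-11 N·m²/kg².
F = 6.941×10^-8 N
6.941×10^-8 N × (1 dyn / 1.000×10^-5 N) = 0.006941 dyn

0.00694 dyn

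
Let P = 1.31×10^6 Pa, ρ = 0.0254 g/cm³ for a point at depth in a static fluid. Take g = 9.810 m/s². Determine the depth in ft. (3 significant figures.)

17200 ft

Rearranging P = ρ·g·h for h: h = P/(ρ·g).
P = 1.31×10^6 Pa; ρ = 0.0254 g/cm³ = 25.40 kg/m³; g = 9.810 m/s².
h = 5257 m
5257 m × (1 ft / 0.3048 m) = 17249 ft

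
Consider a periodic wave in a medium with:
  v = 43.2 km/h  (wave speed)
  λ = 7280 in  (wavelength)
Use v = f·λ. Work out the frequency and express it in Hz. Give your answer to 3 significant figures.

Solving v = f·λ for f: f = v/λ.
v = 43.2 km/h = 12.00 m/s; λ = 7280 in = 184.9 m.
f = 0.06490 Hz

0.0649 Hz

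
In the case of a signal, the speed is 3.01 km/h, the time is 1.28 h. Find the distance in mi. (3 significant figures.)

2.39 mi

Rearranging v = d/t for d: d = v·t.
v = 3.01 km/h = 0.8361 m/s; t = 1.28 h = 4608 s.
d = 3853 m
3853 m × (1 mi / 1609 m) = 2.394 mi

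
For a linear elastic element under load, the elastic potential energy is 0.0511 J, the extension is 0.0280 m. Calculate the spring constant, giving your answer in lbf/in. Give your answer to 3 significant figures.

Solving U = ½k·x² for k: k = 2U/x².
U = 0.0511 J; x = 0.0280 m.
k = 130.4 N/m
130.4 N/m × (1 lbf/in / 175.1 N/m) = 0.7444 lbf/in

0.744 lbf/in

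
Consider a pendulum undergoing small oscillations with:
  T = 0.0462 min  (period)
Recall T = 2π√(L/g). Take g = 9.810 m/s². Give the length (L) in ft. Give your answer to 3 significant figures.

6.26 ft

Rearranging: L = g·(T/2π)².
T = 0.0462 min = 2.772 s; g = 9.810 m/s².
L = 1.909 m
1.909 m × (1 ft / 0.3048 m) = 6.264 ft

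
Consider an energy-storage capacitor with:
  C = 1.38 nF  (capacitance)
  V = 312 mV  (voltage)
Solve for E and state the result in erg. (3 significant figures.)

6.72×10^-4 erg

Directly: E = ½CV².
C = 1.38 nF = 1.380×10^-9 F; V = 312 mV = 0.3120 V.
E = 6.717×10^-11 J
6.717×10^-11 J × (1 erg / 1.000×10^-7 J) = 6.717×10^-4 erg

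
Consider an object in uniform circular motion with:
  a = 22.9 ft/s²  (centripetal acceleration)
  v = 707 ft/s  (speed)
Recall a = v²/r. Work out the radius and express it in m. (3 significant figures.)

Solving a = v²/r for r: r = v²/a.
a = 22.9 ft/s² = 6.980 m/s²; v = 707 ft/s = 215.5 m/s.
r = 6653 m

6650 m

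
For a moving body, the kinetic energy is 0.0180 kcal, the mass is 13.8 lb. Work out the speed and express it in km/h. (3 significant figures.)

17.7 km/h

Rearranging KE = ½mv² for v: v = √(2·KE/m).
KE = 0.0180 kcal = 75.31 J; m = 13.8 lb = 6.260 kg.
v = 4.905 m/s
4.905 m/s × (1 km/h / 0.2778 m/s) = 17.66 km/h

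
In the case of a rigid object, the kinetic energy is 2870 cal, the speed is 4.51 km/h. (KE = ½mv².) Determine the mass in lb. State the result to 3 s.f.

Rearranging: m = 2·KE/v².
KE = 2870 cal = 12008 J; v = 4.51 km/h = 1.253 m/s.
m = 15302 kg
15302 kg × (1 lb / 0.4536 kg) = 33736 lb

33700 lb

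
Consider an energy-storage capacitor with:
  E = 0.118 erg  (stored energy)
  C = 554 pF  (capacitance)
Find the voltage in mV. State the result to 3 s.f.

6530 mV

Rearranging E = ½C·V² for V: V = √(2E/C).
E = 0.118 erg = 1.180×10^-8 J; C = 554 pF = 5.540×10^-10 F.
V = 6.527 V
6.527 V × (1 mV / 0.001000 V) = 6527 mV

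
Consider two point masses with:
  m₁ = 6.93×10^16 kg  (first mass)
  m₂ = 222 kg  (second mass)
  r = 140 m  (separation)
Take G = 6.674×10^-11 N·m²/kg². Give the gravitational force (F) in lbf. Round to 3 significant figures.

11800 lbf

F is given directly by: F = Gm₁m₂/r².
m₁ = 6.93×10^16 kg; m₂ = 222 kg; r = 140 m; G = 6.674×10^-11 N·m²/kg².
F = 52386 N  (the unit combination reduces to kg·m/s² = N)
52386 N × (1 lbf / 4.448 N) = 11777 lbf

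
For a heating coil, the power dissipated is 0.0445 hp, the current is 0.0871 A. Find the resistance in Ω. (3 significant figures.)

4370 Ω

Solving P = I²R for R: R = P/I².
P = 0.0445 hp = 33.18 W; I = 0.0871 A.
R = 4374 Ω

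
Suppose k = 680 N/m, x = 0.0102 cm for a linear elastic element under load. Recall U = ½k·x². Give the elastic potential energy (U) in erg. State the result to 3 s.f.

35.4 erg

U is given directly by: U = ½kx².
k = 680 N/m; x = 0.0102 cm = 1.020×10^-4 m.
U = 3.537×10^-6 J
3.537×10^-6 J × (1 erg / 1.000×10^-7 J) = 35.37 erg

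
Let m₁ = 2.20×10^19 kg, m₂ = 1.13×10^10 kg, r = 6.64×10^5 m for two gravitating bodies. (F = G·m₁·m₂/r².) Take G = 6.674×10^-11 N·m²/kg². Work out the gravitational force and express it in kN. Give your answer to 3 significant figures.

37600 kN

F is given directly by: F = Gm₁m₂/r².
m₁ = 2.20×10^19 kg; m₂ = 1.13×10^10 kg; r = 6.64×10^5 m; G = 6.674×10^-11 N·m²/kg².
F = 3.763×10^7 N  (the unit combination reduces to kg·m/s² = N)
3.763×10^7 N × (1 kN / 1000 N) = 37631 kN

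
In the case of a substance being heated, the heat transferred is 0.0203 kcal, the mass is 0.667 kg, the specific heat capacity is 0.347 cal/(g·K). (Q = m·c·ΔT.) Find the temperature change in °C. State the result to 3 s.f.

Rearranging Q = m·c·ΔT for ΔT: ΔT = Q/(m·c).
Q = 0.0203 kcal = 84.94 J; m = 0.667 kg; c = 0.347 cal/(g·K) = 1452 J/(kg·K).
ΔT = 0.08771 K
Since 1 °C = 1 K, 0.08771 °C.

0.0877 °C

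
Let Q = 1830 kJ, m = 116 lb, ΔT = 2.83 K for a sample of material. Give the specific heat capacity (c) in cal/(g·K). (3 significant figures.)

2.94 cal/(g·K)

Rearranging Q = m·c·ΔT for c: c = Q/(m·ΔT).
Q = 1830 kJ = 1.830×10^6 J; m = 116 lb = 52.62 kg; ΔT = 2.83 K.
c = 12290 J/(kg·K)
12290 J/(kg·K) × (1 cal/(g·K) / 4184 J/(kg·K)) = 2.937 cal/(g·K)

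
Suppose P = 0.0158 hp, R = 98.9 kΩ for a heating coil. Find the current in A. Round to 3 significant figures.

Rearranging P = I²R for I: I = √(P/R).
P = 0.0158 hp = 11.78 W; R = 98.9 kΩ = 98900 Ω.
I = 0.01091 A

0.0109 A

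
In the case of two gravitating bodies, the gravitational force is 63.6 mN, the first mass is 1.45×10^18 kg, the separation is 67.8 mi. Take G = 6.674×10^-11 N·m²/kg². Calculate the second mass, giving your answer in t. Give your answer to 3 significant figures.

0.00782 t

Solving F = G·m₁·m₂/r² for m₂: m₂ = F·r²/(G·m₁).
F = 63.6 mN = 0.06360 N; m₁ = 1.45×10^18 kg; r = 67.8 mi = 1.091×10^5 m; G = 6.674×10^-11 N·m²/kg².
m₂ = 7.825 kg
7.825 kg × (1 t / 1000 kg) = 0.007825 t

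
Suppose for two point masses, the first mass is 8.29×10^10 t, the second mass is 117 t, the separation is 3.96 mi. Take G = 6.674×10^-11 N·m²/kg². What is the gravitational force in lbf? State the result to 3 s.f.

3.58 lbf

F is given directly by: F = Gm₁m₂/r².
m₁ = 8.29×10^10 t = 8.290×10^13 kg; m₂ = 117 t = 1.170×10^5 kg; r = 3.96 mi = 6373 m; G = 6.674×10^-11 N·m²/kg².
F = 15.94 N
15.94 N × (1 lbf / 4.448 N) = 3.583 lbf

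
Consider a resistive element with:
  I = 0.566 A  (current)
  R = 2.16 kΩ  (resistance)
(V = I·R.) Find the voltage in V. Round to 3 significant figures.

From Ohm's law: V = IR.
I = 0.566 A; R = 2.16 kΩ = 2160 Ω.
V = 1223 V

1220 V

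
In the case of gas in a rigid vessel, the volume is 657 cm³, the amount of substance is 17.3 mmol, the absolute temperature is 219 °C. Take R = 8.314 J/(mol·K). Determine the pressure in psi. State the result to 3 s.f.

From the ideal-gas law: P = nRT/V.
V = 657 cm³ = 6.570×10^-4 m³; n = 17.3 mmol = 0.01730 mol; T = 219 °C = 492.1 K; R = 8.314 J/(mol·K).
P = 1.077×10^5 Pa
1.077×10^5 Pa × (1 psi / 6895 Pa) = 15.63 psi

15.6 psi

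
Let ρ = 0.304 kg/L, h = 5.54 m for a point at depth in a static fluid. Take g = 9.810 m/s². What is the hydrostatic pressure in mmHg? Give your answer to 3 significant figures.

P is given directly by: P = ρgh.
ρ = 0.304 kg/L = 304.0 kg/m³; h = 5.54 m; g = 9.810 m/s².
P = 16522 Pa
16522 Pa × (1 mmHg / 133.3 Pa) = 123.9 mmHg

124 mmHg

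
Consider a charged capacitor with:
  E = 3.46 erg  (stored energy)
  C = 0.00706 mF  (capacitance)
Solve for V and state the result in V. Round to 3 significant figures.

0.313 V

Rearranging: V = √(2E/C).
E = 3.46 erg = 3.460×10^-7 J; C = 0.00706 mF = 7.060×10^-6 F.
V = 0.3131 V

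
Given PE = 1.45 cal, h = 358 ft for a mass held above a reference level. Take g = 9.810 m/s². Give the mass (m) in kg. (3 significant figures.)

Rearranging PE = m·g·h for m: m = PE/(g·h).
PE = 1.45 cal = 6.067 J; h = 358 ft = 109.1 m; g = 9.810 m/s².
m = 0.005668 kg

0.00567 kg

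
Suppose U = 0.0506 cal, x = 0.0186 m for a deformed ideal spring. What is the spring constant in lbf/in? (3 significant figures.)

Rearranging: k = 2U/x².
U = 0.0506 cal = 0.2117 J; x = 0.0186 m.
k = 1224 N/m
1224 N/m × (1 lbf/in / 175.1 N/m) = 6.989 lbf/in

6.99 lbf/in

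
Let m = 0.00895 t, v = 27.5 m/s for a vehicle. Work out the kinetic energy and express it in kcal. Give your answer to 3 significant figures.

0.809 kcal

Directly: KE = ½mv².
m = 0.00895 t = 8.950 kg; v = 27.5 m/s.
KE = 3384 J
3384 J × (1 kcal / 4184 J) = 0.8088 kcal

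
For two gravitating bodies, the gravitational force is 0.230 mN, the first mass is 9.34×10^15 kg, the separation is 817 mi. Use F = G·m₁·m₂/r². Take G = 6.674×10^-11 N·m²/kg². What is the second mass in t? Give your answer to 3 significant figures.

From Newton's law of gravitation: m₂ = F·r²/(G·m₁).
F = 0.230 mN = 2.300×10^-4 N; m₁ = 9.34×10^15 kg; r = 817 mi = 1.315×10^6 m; G = 6.674×10^-11 N·m²/kg².
m₂ = 637.9 kg
637.9 kg × (1 t / 1000 kg) = 0.6379 t

0.638 t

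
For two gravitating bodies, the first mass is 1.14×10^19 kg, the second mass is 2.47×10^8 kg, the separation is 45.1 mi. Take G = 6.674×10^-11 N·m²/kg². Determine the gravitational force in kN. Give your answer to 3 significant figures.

35700 kN

F is given directly by: F = Gm₁m₂/r².
m₁ = 1.14×10^19 kg; m₂ = 2.47×10^8 kg; r = 45.1 mi = 72581 m; G = 6.674×10^-11 N·m²/kg².
F = 3.567×10^7 N
3.567×10^7 N × (1 kN / 1000 N) = 35673 kN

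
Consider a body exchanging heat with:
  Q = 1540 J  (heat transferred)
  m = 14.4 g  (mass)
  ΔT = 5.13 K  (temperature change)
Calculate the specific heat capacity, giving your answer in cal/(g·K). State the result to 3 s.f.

4.98 cal/(g·K)

Rearranging: c = Q/(m·ΔT).
Q = 1540 J; m = 14.4 g = 0.01440 kg; ΔT = 5.13 K.
c = 20847 J/(kg·K)
20847 J/(kg·K) × (1 cal/(g·K) / 4184 J/(kg·K)) = 4.983 cal/(g·K)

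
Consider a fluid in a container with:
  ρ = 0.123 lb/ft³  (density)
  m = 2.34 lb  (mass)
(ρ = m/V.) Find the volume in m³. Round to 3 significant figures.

Solving ρ = m/V for V: V = m/ρ.
ρ = 0.123 lb/ft³ = 1.970 kg/m³; m = 2.34 lb = 1.061 kg.
V = 0.5387 m³

0.539 m³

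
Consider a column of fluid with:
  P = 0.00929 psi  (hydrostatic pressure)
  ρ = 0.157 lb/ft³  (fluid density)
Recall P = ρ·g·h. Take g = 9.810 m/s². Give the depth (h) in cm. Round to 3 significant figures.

Rearranging P = ρ·g·h for h: h = P/(ρ·g).
P = 0.00929 psi = 64.05 Pa; ρ = 0.157 lb/ft³ = 2.515 kg/m³; g = 9.810 m/s².
h = 2.596 m
2.596 m × (1 cm / 0.01000 m) = 259.6 cm

260 cm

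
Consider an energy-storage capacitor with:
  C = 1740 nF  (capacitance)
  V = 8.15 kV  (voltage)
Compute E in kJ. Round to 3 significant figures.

0.0578 kJ

E is given directly by: E = ½CV².
C = 1740 nF = 1.740×10^-6 F; V = 8.15 kV = 8150 V.
E = 57.79 J
57.79 J × (1 kJ / 1000 J) = 0.05779 kJ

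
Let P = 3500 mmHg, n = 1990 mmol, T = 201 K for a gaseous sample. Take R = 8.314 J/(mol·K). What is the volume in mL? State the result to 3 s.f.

From the ideal-gas law: V = nRT/P.
P = 3500 mmHg = 4.666×10^5 Pa; n = 1990 mmol = 1.990 mol; T = 201 K; R = 8.314 J/(mol·K).
V = 0.007127 m³
0.007127 m³ × (1 mL / 1.000×10^-6 m³) = 7127 mL

7130 mL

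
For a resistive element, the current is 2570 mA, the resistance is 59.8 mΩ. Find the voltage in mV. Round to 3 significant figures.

From Ohm's law: V = IR.
I = 2570 mA = 2.570 A; R = 59.8 mΩ = 0.05980 Ω.
V = 0.1537 V
0.1537 V × (1 mV / 0.001000 V) = 153.7 mV

154 mV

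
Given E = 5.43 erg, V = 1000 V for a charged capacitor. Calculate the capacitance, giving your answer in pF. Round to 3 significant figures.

Rearranging E = ½C·V² for C: C = 2E/V².
E = 5.43 erg = 5.430×10^-7 J; V = 1000 V.
C = 1.086×10^-12 F
1.086×10^-12 F × (1 pF / 1.000×10^-12 F) = 1.086 pF

1.09 pF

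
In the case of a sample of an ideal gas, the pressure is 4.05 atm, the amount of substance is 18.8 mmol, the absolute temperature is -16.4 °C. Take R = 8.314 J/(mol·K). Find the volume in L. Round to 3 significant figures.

From the ideal-gas law: V = nRT/P.
P = 4.05 atm = 4.104×10^5 Pa; n = 18.8 mmol = 0.01880 mol; T = -16.4 °C = 256.8 K; R = 8.314 J/(mol·K).
V = 9.779×10^-5 m³
9.779×10^-5 m³ × (1 L / 0.001000 m³) = 0.09779 L

0.0978 L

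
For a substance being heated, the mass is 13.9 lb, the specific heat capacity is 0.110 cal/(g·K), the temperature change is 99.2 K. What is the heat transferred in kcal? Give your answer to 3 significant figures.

68.8 kcal

Q is given directly by: Q = mcΔT.
m = 13.9 lb = 6.305 kg; c = 0.110 cal/(g·K) = 460.2 J/(kg·K); ΔT = 99.2 K.
Q = 2.879×10^5 J  (the unit combination reduces to kg·m²/s² = J)
2.879×10^5 J × (1 kcal / 4184 J) = 68.80 kcal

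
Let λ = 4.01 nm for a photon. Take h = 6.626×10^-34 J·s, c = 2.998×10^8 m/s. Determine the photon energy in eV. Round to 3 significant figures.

309 eV

Directly: E = hc/λ.
λ = 4.01 nm = 4.010×10^-9 m; h = 6.626×10^-34 J·s; c = 2.998×10^8 m/s.
E = 4.954×10^-17 J
4.954×10^-17 J × (1 eV / 1.602×10^-19 J) = 309.2 eV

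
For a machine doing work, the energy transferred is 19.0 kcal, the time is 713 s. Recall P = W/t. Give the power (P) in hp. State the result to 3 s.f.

0.150 hp

Directly: P = W/t.
W = 19.0 kcal = 79496 J; t = 713 s.
P = 111.5 W  (the unit combination reduces to kg·m²/s³ = W)
111.5 W × (1 hp / 745.7 W) = 0.1495 hp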